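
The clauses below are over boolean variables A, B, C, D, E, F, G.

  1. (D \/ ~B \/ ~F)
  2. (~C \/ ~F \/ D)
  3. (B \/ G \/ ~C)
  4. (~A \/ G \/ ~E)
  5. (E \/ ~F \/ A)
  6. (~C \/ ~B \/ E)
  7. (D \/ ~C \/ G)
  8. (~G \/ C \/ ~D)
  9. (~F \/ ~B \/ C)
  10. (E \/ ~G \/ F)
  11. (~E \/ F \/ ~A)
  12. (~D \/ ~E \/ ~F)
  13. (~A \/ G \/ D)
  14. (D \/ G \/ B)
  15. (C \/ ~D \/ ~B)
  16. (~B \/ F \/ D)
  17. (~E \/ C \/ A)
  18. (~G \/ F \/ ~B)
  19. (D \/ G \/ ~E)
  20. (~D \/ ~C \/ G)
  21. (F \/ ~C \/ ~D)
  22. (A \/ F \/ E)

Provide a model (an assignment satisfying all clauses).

A = F  B = F  C = T  D = F  E = T  F = F  G = T

Check each clause:
  1. (~F \/ D \/ ~B) — ~F is true.
  2. (~F \/ ~C \/ D) — ~F is true.
  3. (G \/ ~C \/ B) — G is true.
  4. (~A \/ ~E \/ G) — ~A is true.
  5. (~F \/ A \/ E) — ~F is true.
  6. (E \/ ~B \/ ~C) — E is true.
  7. (~C \/ D \/ G) — G is true.
  8. (~D \/ C \/ ~G) — C is true.
  9. (~F \/ C \/ ~B) — ~F is true.
  10. (F \/ ~G \/ E) — E is true.
  11. (F \/ ~E \/ ~A) — ~A is true.
  12. (~F \/ ~E \/ ~D) — ~F is true.
  13. (G \/ ~A \/ D) — ~A is true.
  14. (G \/ B \/ D) — G is true.
  15. (~B \/ C \/ ~D) — C is true.
  16. (F \/ ~B \/ D) — ~B is true.
  17. (C \/ A \/ ~E) — C is true.
  18. (~B \/ ~G \/ F) — ~B is true.
  19. (G \/ ~E \/ D) — G is true.
  20. (G \/ ~C \/ ~D) — ~D is true.
  21. (~C \/ ~D \/ F) — ~D is true.
  22. (E \/ F \/ A) — E is true.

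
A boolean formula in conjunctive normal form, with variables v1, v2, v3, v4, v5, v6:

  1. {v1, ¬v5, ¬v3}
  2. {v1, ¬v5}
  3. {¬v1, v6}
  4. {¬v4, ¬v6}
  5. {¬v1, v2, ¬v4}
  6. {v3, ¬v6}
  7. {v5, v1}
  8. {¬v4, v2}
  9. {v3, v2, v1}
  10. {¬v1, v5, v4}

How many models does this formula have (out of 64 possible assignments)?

2

The models are:
  v1=T v2=F v3=T v4=F v5=T v6=T
  v1=T v2=T v3=T v4=F v5=T v6=T
That's 2 in total.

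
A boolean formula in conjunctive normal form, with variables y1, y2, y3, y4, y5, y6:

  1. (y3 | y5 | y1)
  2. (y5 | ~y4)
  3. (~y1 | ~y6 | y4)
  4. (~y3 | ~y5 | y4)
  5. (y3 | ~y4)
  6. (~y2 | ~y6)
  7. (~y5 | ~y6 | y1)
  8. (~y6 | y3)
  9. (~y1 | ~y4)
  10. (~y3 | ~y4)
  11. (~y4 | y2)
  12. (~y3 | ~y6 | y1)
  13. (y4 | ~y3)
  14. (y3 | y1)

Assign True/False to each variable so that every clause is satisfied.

Pure literal: y6 appears only negated; assign y6 = False.
Try y1 = True.
  then y4 is forced to False.
  then y3 is forced to False.
y2, y5 are now unconstrained; take y2 = False, y5 = True.

y1 = True, y2 = False, y3 = False, y4 = False, y5 = True, y6 = False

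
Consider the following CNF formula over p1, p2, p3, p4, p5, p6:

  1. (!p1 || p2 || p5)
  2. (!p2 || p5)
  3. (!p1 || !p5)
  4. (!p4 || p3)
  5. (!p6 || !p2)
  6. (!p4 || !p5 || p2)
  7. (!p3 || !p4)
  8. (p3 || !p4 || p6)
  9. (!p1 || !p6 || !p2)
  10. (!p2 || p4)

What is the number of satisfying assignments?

8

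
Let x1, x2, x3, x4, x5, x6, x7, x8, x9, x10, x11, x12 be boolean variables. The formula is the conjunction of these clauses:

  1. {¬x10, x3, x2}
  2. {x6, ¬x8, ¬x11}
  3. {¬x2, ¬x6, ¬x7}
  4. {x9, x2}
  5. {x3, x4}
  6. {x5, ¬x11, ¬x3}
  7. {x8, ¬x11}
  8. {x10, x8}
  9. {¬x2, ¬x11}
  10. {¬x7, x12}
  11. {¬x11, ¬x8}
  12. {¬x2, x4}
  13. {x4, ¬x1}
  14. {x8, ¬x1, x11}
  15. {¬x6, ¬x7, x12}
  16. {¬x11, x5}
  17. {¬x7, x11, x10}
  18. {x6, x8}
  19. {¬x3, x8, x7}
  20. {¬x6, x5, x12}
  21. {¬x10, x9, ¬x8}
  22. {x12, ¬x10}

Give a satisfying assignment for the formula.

Pure literal: x4 appears only positively; assign x4 = True.
x5 occurs only positively in the remaining clauses — set x5 = True.
Try x1 = True.
Set x2 = True and propagate.
  then x11 is forced to False.
  then x8 is forced to True.
For the remaining variables, x3 = False, x6 = True, x7 = False, x9 = False, x10 = False, x12 = True works.

x1=1, x2=1, x3=0, x4=1, x5=1, x6=1, x7=0, x8=1, x9=0, x10=0, x11=0, x12=1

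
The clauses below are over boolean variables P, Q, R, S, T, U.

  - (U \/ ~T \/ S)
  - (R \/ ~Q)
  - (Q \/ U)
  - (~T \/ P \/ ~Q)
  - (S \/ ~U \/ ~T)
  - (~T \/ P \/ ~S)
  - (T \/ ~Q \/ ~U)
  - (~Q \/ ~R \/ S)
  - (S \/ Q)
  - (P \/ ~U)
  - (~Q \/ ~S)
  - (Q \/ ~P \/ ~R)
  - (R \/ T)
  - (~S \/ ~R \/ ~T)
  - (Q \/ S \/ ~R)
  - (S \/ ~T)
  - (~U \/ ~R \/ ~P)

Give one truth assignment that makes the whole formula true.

Branch on P: take P = True.
For the remaining variables, Q = False, R = False, S = True, T = True, U = True works.
Every clause has at least one true literal under this assignment.
Check each clause:
  1. (U \/ S \/ ~T) — S is true.
  2. (R \/ ~Q) — ~Q is true.
  3. (U \/ Q) — U is true.
  4. (~T \/ ~Q \/ P) — P is true.
  5. (S \/ ~T \/ ~U) — S is true.
  6. (P \/ ~S \/ ~T) — P is true.
  7. (T \/ ~Q \/ ~U) — T is true.
  8. (S \/ ~Q \/ ~R) — S is true.
  9. (Q \/ S) — S is true.
  10. (~U \/ P) — P is true.
  11. (~S \/ ~Q) — ~Q is true.
  12. (~R \/ Q \/ ~P) — ~R is true.
  13. (T \/ R) — T is true.
  14. (~T \/ ~R \/ ~S) — ~R is true.
  15. (S \/ Q \/ ~R) — S is true.
  16. (S \/ ~T) — S is true.
  17. (~U \/ ~P \/ ~R) — ~R is true.

P=1, Q=0, R=0, S=1, T=1, U=1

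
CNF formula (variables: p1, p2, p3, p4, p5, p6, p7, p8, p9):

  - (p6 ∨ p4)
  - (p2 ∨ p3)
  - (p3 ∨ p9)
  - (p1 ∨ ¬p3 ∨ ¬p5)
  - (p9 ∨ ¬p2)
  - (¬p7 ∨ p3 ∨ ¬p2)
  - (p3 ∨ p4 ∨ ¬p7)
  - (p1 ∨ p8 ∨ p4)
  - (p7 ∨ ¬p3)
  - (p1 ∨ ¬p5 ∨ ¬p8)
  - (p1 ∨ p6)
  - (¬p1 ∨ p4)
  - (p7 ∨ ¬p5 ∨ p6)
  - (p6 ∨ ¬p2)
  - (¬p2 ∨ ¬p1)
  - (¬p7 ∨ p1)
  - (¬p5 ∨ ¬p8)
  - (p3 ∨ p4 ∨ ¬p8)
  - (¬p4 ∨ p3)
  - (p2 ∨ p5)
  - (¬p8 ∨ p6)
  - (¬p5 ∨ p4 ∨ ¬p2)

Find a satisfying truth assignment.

p1 = T, p2 = F, p3 = T, p4 = T, p5 = T, p6 = T, p7 = T, p8 = F, p9 = F

Pure literal: p6 appears only positively; assign p6 = True.
Try p1 = True.
  then p4 is forced to True.
  then p2 is forced to False.
  then p3 is forced to True.
  then p7 is forced to True.
  then p5 is forced to True.
  then p8 is forced to False.
p9 is now unconstrained; take p9 = False.
Every clause has at least one true literal under this assignment.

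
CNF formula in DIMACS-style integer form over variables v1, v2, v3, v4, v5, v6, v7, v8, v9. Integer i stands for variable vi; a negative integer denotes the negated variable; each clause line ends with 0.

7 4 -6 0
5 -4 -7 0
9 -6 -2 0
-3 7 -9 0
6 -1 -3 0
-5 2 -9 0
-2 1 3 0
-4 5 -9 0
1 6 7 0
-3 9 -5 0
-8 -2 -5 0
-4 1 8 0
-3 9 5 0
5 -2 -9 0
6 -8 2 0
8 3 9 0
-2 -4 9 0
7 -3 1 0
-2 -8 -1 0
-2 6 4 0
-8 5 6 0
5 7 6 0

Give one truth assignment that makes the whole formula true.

v1=True, v2=False, v3=False, v4=False, v5=True, v6=True, v7=True, v8=True, v9=False

Try v1 = True.
Try v2 = False.
The remaining clauses are satisfied by v3 = False, v4 = False, v5 = True, v6 = True, v7 = True, v8 = True, v9 = False.
Check each clause:
  1. (v4 || !v6 || v7) — v7 is true.
  2. (!v4 || !v7 || v5) — !v4 is true.
  3. (v9 || !v6 || !v2) — !v2 is true.
  4. (v7 || !v3 || !v9) — v7 is true.
  5. (!v3 || !v1 || v6) — !v3 is true.
  6. (!v5 || !v9 || v2) — !v9 is true.
  7. (!v2 || v1 || v3) — v1 is true.
  8. (!v9 || v5 || !v4) — !v4 is true.
  9. (v1 || v7 || v6) — v1 is true.
  10. (!v5 || v9 || !v3) — !v3 is true.
  11. (!v2 || !v5 || !v8) — !v2 is true.
  12. (!v4 || v1 || v8) — v8 is true.
  13. (v9 || v5 || !v3) — !v3 is true.
  14. (v5 || !v9 || !v2) — v5 is true.
  15. (!v8 || v6 || v2) — v6 is true.
  16. (v3 || v8 || v9) — v8 is true.
  17. (!v2 || !v4 || v9) — !v4 is true.
  18. (v7 || !v3 || v1) — v1 is true.
  19. (!v2 || !v1 || !v8) — !v2 is true.
  20. (!v2 || v6 || v4) — !v2 is true.
  21. (v6 || v5 || !v8) — v5 is true.
  22. (v5 || v7 || v6) — v5 is true.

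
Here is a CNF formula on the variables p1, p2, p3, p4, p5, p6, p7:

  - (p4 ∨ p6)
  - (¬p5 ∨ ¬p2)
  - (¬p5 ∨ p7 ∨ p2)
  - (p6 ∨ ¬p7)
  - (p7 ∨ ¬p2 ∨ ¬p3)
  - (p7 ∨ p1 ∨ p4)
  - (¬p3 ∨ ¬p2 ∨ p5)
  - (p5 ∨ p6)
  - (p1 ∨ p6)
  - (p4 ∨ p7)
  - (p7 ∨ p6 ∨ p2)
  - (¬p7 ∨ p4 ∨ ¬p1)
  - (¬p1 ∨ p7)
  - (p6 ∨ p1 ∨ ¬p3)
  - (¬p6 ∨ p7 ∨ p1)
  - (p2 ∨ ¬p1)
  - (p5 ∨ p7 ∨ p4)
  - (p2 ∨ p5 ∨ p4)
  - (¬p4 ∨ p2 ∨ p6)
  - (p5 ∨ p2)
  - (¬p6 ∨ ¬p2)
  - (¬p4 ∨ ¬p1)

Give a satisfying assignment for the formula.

p1=False  p2=False  p3=False  p4=False  p5=True  p6=True  p7=True

Pure literal: p3 appears only negated; assign p3 = False.
Try p1 = False.
  then p6 is forced to True.
  then p7 is forced to True.
  then p2 is forced to False.
  then p5 is forced to True.
p4 is now unconstrained; take p4 = False.
Check each clause:
  1. (p6 ∨ p4) — p6 is true.
  2. (¬p2 ∨ ¬p5) — ¬p2 is true.
  3. (p7 ∨ ¬p5 ∨ p2) — p7 is true.
  4. (p6 ∨ ¬p7) — p6 is true.
  5. (¬p2 ∨ p7 ∨ ¬p3) — ¬p3 is true.
  6. (p1 ∨ p4 ∨ p7) — p7 is true.
  7. (¬p2 ∨ p5 ∨ ¬p3) — p5 is true.
  8. (p6 ∨ p5) — p5 is true.
  9. (p6 ∨ p1) — p6 is true.
  10. (p4 ∨ p7) — p7 is true.
  11. (p2 ∨ p6 ∨ p7) — p6 is true.
  12. (p4 ∨ ¬p1 ∨ ¬p7) — ¬p1 is true.
  13. (p7 ∨ ¬p1) — ¬p1 is true.
  14. (p1 ∨ ¬p3 ∨ p6) — ¬p3 is true.
  15. (p7 ∨ ¬p6 ∨ p1) — p7 is true.
  16. (¬p1 ∨ p2) — ¬p1 is true.
  17. (p7 ∨ p5 ∨ p4) — p5 is true.
  18. (p5 ∨ p4 ∨ p2) — p5 is true.
  19. (p6 ∨ p2 ∨ ¬p4) — ¬p4 is true.
  20. (p5 ∨ p2) — p5 is true.
  21. (¬p6 ∨ ¬p2) — ¬p2 is true.
  22. (¬p4 ∨ ¬p1) — ¬p4 is true.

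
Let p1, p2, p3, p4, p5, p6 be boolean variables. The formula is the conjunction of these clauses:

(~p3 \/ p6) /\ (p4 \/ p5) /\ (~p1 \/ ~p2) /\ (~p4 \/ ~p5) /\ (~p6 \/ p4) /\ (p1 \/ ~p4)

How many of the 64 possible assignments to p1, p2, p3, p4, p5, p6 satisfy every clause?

Satisfying assignments:
  p1=F p2=F p3=F p4=F p5=T p6=F
  p1=F p2=T p3=F p4=F p5=T p6=F
  p1=T p2=F p3=F p4=F p5=T p6=F
  p1=T p2=F p3=F p4=T p5=F p6=F
  p1=T p2=F p3=F p4=T p5=F p6=T
  p1=T p2=F p3=T p4=T p5=F p6=T
Count: 6.

6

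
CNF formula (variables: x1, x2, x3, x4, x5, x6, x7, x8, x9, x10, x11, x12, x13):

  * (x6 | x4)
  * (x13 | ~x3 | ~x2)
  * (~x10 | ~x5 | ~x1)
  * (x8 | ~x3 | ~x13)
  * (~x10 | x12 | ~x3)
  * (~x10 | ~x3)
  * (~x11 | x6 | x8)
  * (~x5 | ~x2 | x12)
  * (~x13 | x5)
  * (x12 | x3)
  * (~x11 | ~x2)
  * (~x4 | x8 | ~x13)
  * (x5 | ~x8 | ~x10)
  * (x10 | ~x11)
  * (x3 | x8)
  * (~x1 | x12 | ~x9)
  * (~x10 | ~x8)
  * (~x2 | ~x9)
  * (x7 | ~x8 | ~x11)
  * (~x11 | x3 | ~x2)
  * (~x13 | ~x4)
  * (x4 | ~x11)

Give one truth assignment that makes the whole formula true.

x1=False, x2=False, x3=True, x4=False, x5=True, x6=True, x7=True, x8=True, x9=False, x10=False, x11=False, x12=True, x13=True

x1 occurs only negated in the remaining clauses — set x1 = False.
x2 occurs only negated in the remaining clauses — set x2 = False.
Branch on x3: take x3 = True.
  then x10 is forced to False.
  then x11 is forced to False.
Set x4 = False and propagate.
  then x6 is forced to True.
The remaining clauses are satisfied by x5 = True, x7 = True, x8 = True, x9 = False, x12 = True, x13 = True.
Every clause has at least one true literal under this assignment.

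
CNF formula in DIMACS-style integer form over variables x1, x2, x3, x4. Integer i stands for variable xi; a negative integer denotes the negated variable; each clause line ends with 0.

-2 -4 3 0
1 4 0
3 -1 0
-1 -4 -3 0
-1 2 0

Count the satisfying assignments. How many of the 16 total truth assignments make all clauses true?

4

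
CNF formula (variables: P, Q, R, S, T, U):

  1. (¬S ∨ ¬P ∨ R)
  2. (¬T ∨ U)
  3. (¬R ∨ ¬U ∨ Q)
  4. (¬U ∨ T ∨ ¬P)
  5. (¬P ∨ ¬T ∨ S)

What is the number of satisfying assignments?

Split on P, then T.
  P=T, T=T: remaining (Q,R,S,U) ∈ {(T,T,T,T)} — 1.
  P=T, T=F: Q free; 3 ways for (R,S,U) × 2^1 = 6.
  P=F, T=T: S free; 3 ways for (Q,R,U) × 2^1 = 6.
  P=F, T=F: S free; 7 ways for (Q,R,U) × 2^1 = 14.
Total: 1 + 6 + 6 + 14 = 27.

27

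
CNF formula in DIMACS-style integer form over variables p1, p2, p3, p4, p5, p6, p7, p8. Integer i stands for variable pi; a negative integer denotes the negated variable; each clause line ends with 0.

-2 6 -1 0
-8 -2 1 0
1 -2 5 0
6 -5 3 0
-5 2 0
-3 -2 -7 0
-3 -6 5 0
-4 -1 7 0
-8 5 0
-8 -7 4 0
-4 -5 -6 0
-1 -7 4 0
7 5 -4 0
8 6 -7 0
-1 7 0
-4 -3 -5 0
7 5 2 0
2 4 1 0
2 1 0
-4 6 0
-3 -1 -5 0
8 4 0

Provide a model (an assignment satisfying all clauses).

p1=T, p2=T, p3=F, p4=T, p5=F, p6=T, p7=T, p8=F

Branch on p1: take p1 = True.
  then p7 is forced to True.
  then p4 is forced to True.
  then p6 is forced to True.
  then p5 is forced to False.
  then p3 is forced to False.
  then p8 is forced to False.
p2 is now unconstrained; take p2 = True.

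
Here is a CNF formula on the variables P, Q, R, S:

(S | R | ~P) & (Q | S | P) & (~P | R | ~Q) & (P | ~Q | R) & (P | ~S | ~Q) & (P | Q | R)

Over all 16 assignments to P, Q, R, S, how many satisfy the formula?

7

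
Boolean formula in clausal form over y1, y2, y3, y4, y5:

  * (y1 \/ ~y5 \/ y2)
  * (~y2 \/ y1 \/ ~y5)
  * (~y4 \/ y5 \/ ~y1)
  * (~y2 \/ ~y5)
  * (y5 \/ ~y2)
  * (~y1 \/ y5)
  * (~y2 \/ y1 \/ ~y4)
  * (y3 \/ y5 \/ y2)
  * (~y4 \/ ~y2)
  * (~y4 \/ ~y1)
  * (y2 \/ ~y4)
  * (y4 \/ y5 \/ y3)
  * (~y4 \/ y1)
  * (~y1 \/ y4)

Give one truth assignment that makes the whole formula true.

y1=False, y2=False, y3=True, y4=False, y5=False

y3 occurs only positively in the remaining clauses — set y3 = True.
Set y1 = False and propagate.
  then y4 is forced to False.
For the remaining variables, y2 = False, y5 = False works.
Check each clause:
  1. (y2 \/ ~y5 \/ y1) — ~y5 is true.
  2. (y1 \/ ~y5 \/ ~y2) — ~y5 is true.
  3. (~y1 \/ ~y4 \/ y5) — ~y4 is true.
  4. (~y5 \/ ~y2) — ~y5 is true.
  5. (~y2 \/ y5) — ~y2 is true.
  6. (~y1 \/ y5) — ~y1 is true.
  7. (~y2 \/ y1 \/ ~y4) — ~y4 is true.
  8. (y5 \/ y2 \/ y3) — y3 is true.
  9. (~y2 \/ ~y4) — ~y4 is true.
  10. (~y4 \/ ~y1) — ~y4 is true.
  11. (~y4 \/ y2) — ~y4 is true.
  12. (y4 \/ y5 \/ y3) — y3 is true.
  13. (y1 \/ ~y4) — ~y4 is true.
  14. (y4 \/ ~y1) — ~y1 is true.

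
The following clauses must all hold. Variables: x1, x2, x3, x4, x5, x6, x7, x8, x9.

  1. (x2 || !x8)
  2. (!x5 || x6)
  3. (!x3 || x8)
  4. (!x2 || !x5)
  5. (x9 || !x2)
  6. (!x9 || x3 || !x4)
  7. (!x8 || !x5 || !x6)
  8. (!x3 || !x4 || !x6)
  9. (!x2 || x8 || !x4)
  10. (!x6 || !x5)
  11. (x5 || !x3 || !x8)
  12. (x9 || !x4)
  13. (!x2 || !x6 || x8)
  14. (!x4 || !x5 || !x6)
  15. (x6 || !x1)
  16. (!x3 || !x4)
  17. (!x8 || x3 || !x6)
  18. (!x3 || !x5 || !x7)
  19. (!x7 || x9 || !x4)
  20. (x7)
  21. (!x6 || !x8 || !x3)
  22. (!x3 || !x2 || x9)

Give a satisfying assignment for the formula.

Unit propagation: (x7) forces x7 = True.
Pure literal: x4 appears only negated; assign x4 = False.
Branch on x1: take x1 = True.
  then x6 is forced to True.
  then x5 is forced to False.
Try x2 = False.
  then x8 is forced to False.
  then x3 is forced to False.
x9 is now unconstrained; take x9 = False.

x1=True, x2=False, x3=False, x4=False, x5=False, x6=True, x7=True, x8=False, x9=False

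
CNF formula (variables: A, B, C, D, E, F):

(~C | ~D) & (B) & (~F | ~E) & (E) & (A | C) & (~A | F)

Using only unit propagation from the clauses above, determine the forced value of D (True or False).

False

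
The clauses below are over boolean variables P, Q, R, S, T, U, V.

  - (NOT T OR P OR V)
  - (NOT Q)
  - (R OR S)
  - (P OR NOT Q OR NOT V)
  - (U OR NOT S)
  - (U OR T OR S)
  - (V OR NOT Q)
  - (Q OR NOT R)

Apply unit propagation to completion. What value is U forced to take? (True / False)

True

(NOT Q) is a unit clause: Q = False.
From (Q OR NOT R) and Q = False: R = False.
From (S OR R) and R = False: S = True.
(U OR NOT S) with S = True leaves only U, so U = True.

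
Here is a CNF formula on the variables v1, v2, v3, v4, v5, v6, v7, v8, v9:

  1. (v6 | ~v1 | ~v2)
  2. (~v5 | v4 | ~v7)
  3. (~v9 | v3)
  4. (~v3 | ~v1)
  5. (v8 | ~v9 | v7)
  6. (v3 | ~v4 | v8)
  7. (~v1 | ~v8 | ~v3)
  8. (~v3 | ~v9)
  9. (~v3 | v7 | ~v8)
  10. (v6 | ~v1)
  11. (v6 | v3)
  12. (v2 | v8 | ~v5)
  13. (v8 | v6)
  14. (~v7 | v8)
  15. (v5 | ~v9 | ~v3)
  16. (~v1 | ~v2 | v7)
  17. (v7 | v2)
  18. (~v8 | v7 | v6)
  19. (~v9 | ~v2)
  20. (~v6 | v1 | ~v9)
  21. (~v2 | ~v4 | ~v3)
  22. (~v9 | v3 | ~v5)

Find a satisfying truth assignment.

v9 occurs only negated in the remaining clauses — set v9 = False.
Set v1 = False and propagate.
Branch on v2: take v2 = False.
  then v7 is forced to True.
  then v8 is forced to True.
The remaining clauses are satisfied by v3 = True, v4 = False, v5 = False, v6 = False.

v1=0, v2=0, v3=1, v4=0, v5=0, v6=0, v7=1, v8=1, v9=0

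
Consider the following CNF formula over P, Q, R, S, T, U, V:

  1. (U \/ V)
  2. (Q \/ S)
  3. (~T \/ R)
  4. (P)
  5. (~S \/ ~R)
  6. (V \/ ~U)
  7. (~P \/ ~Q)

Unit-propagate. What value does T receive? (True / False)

Unit clause (P) sets P = True.
From (~Q \/ ~P) and P = True: Q = False.
(Q \/ S): since Q = False, the clause reduces to (S). S = True.
From (~S \/ ~R) and S = True: R = False.
In (~T \/ R), R is now false; ~T must hold, so T = False.

False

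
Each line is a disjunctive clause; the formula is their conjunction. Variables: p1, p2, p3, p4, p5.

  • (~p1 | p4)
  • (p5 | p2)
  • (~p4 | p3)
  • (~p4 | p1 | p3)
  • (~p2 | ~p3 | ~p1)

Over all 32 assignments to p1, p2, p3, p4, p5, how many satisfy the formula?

10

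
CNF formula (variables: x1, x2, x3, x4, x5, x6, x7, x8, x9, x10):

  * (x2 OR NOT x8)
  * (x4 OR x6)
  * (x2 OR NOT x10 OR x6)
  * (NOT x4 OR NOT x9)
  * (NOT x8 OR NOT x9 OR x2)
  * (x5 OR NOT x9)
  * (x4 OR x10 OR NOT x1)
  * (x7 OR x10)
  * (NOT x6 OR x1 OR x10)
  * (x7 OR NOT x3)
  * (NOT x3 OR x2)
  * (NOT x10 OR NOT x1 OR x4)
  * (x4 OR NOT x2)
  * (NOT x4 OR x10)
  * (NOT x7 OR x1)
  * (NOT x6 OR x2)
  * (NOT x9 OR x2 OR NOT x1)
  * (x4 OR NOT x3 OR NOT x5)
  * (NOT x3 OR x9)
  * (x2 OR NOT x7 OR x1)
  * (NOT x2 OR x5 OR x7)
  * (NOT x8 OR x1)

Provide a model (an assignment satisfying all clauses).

x1=F  x2=T  x3=F  x4=T  x5=T  x6=F  x7=F  x8=F  x9=F  x10=T

Check each clause:
  1. (x2 OR NOT x8) — NOT x8 is true.
  2. (x6 OR x4) — x4 is true.
  3. (NOT x10 OR x6 OR x2) — x2 is true.
  4. (NOT x4 OR NOT x9) — NOT x9 is true.
  5. (NOT x9 OR x2 OR NOT x8) — NOT x8 is true.
  6. (NOT x9 OR x5) — x5 is true.
  7. (x10 OR x4 OR NOT x1) — x10 is true.
  8. (x10 OR x7) — x10 is true.
  9. (x1 OR NOT x6 OR x10) — x10 is true.
  10. (NOT x3 OR x7) — NOT x3 is true.
  11. (x2 OR NOT x3) — x2 is true.
  12. (x4 OR NOT x1 OR NOT x10) — x4 is true.
  13. (NOT x2 OR x4) — x4 is true.
  14. (NOT x4 OR x10) — x10 is true.
  15. (NOT x7 OR x1) — NOT x7 is true.
  16. (x2 OR NOT x6) — NOT x6 is true.
  17. (NOT x9 OR x2 OR NOT x1) — x2 is true.
  18. (NOT x5 OR x4 OR NOT x3) — x4 is true.
  19. (NOT x3 OR x9) — NOT x3 is true.
  20. (x1 OR x2 OR NOT x7) — NOT x7 is true.
  21. (x7 OR NOT x2 OR x5) — x5 is true.
  22. (NOT x8 OR x1) — NOT x8 is true.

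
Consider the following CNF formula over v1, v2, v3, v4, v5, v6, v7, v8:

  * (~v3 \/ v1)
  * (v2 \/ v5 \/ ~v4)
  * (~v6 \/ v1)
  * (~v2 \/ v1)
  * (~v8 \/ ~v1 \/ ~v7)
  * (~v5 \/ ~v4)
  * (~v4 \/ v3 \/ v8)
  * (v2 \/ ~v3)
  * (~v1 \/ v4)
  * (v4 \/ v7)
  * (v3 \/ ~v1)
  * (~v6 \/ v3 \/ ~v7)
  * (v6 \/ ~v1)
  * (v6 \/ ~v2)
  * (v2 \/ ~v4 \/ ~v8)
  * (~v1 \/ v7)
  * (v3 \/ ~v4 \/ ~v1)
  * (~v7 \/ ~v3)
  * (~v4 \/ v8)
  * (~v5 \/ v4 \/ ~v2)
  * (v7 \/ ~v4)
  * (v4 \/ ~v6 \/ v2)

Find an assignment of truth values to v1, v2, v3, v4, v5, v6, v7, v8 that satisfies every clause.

v1=F, v2=F, v3=F, v4=F, v5=T, v6=F, v7=T, v8=T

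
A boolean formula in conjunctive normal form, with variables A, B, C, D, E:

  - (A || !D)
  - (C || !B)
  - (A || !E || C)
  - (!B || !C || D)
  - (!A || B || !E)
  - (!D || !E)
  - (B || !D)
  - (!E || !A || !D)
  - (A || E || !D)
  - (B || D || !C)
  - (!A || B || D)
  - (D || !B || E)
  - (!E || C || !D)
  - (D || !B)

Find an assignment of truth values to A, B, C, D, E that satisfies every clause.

A = 0  B = 0  C = 0  D = 0  E = 0

Check each clause:
  1. (!D || A) — !D is true.
  2. (!B || C) — !B is true.
  3. (A || !E || C) — !E is true.
  4. (!B || D || !C) — !C is true.
  5. (!E || B || !A) — !E is true.
  6. (!E || !D) — !E is true.
  7. (!D || B) — !D is true.
  8. (!D || !A || !E) — !E is true.
  9. (!D || E || A) — !D is true.
  10. (!C || B || D) — !C is true.
  11. (!A || D || B) — !A is true.
  12. (D || E || !B) — !B is true.
  13. (!E || C || !D) — !D is true.
  14. (!B || D) — !B is true.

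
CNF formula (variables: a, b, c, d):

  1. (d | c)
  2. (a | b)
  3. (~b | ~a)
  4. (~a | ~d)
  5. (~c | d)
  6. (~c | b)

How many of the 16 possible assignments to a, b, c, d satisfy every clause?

2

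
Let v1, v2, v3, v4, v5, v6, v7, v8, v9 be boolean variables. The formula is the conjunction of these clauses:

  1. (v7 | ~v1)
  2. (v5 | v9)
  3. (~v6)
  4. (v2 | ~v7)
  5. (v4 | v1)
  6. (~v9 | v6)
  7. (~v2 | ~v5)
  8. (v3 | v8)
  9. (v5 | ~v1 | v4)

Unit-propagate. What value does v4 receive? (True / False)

True

(~v6) is a unit clause: v6 = False.
(~v9 | v6) with v6 = False leaves only ~v9, so v9 = False.
(v9 | v5) with v9 = False leaves only v5, so v5 = True.
(~v5 | ~v2) with v5 = True leaves only ~v2, so v2 = False.
(v2 | ~v7): since v2 = False, the clause reduces to (~v7). v7 = False.
(v7 | ~v1): since v7 = False, the clause reduces to (~v1). v1 = False.
In (v1 | v4), v1 is now false; v4 must hold, so v4 = True.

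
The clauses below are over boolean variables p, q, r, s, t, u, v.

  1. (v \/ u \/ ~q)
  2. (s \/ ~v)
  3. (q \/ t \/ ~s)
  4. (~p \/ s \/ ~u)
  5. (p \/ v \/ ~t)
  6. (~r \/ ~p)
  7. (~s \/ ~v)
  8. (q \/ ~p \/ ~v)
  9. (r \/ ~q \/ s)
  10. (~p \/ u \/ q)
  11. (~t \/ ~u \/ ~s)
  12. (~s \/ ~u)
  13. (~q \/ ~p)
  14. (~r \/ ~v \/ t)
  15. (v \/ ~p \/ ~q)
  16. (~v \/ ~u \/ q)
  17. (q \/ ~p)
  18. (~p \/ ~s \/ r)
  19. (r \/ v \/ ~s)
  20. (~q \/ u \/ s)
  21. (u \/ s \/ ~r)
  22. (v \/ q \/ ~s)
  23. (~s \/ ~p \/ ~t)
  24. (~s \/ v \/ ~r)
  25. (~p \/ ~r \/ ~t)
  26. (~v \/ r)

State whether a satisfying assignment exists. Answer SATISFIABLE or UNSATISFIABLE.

SATISFIABLE

Try p = False.
Try q = False.
Branch on r: take r = False.
  then v is forced to False.
  then t is forced to False.
  then s is forced to False.
u is now unconstrained; take u = False.
So p = F, q = F, r = F, s = F, t = F, u = F, v = F is a satisfying assignment.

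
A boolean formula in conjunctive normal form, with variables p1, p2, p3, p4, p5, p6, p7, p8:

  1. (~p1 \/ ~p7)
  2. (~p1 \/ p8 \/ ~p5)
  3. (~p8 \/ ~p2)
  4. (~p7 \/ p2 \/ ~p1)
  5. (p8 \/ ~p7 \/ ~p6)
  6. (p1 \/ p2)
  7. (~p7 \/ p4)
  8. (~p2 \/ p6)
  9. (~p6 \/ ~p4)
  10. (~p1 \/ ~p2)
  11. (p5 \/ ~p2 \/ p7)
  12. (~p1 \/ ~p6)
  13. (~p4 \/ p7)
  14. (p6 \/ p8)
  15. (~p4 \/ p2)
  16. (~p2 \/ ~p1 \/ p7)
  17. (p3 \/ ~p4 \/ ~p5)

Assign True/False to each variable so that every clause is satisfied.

p1=True, p2=False, p3=False, p4=False, p5=True, p6=False, p7=False, p8=True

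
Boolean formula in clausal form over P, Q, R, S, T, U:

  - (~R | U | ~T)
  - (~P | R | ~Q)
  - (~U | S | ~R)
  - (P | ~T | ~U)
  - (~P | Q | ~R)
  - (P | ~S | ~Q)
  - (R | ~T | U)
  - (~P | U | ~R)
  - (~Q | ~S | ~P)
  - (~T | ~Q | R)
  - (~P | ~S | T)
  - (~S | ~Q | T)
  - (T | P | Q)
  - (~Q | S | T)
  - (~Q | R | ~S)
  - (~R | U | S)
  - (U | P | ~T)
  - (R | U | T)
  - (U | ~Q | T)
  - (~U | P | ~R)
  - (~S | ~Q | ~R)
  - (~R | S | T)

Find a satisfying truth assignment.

P=T, Q=F, R=F, S=T, T=T, U=T

Check each clause:
  1. (U | ~T | ~R) — ~R is true.
  2. (~Q | R | ~P) — ~Q is true.
  3. (~R | S | ~U) — S is true.
  4. (P | ~U | ~T) — P is true.
  5. (Q | ~R | ~P) — ~R is true.
  6. (~S | ~Q | P) — P is true.
  7. (R | U | ~T) — U is true.
  8. (U | ~P | ~R) — ~R is true.
  9. (~Q | ~S | ~P) — ~Q is true.
  10. (~T | R | ~Q) — ~Q is true.
  11. (T | ~P | ~S) — T is true.
  12. (~S | T | ~Q) — T is true.
  13. (T | Q | P) — P is true.
  14. (S | T | ~Q) — S is true.
  15. (R | ~S | ~Q) — ~Q is true.
  16. (S | U | ~R) — S is true.
  17. (P | U | ~T) — P is true.
  18. (U | T | R) — T is true.
  19. (~Q | U | T) — T is true.
  20. (~R | P | ~U) — P is true.
  21. (~S | ~R | ~Q) — ~R is true.
  22. (T | S | ~R) — T is true.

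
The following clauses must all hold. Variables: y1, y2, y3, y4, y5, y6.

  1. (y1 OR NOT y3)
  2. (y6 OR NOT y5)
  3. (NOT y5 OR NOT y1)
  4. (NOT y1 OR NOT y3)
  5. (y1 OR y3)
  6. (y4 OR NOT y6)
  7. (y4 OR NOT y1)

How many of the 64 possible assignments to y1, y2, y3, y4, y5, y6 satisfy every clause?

Satisfying assignments:
  y1=1 y2=0 y3=0 y4=1 y5=0 y6=0
  y1=1 y2=0 y3=0 y4=1 y5=0 y6=1
  y1=1 y2=1 y3=0 y4=1 y5=0 y6=0
  y1=1 y2=1 y3=0 y4=1 y5=0 y6=1
That's 4 in total.

4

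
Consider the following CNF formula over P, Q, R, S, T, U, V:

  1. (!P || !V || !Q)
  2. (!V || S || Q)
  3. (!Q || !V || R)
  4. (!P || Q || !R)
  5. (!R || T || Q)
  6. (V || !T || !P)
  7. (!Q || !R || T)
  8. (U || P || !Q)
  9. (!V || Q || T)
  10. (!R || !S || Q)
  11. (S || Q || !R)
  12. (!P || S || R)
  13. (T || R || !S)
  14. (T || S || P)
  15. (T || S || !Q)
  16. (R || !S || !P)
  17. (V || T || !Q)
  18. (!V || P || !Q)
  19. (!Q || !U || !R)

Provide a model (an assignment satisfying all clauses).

P=False, Q=False, R=False, S=True, T=True, U=False, V=False

Try P = False.
The remaining clauses are satisfied by Q = False, R = False, S = True, T = True, U = False, V = False.
Every clause has at least one true literal under this assignment.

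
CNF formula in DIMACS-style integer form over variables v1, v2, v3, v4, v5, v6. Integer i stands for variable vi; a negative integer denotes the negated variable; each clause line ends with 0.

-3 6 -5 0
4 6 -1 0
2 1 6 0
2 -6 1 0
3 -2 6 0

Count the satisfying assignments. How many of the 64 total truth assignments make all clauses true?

Split on v6, then v1.
  v6=T, v1=T: v2, v3, v4, v5 free → 2^4 = 16.
  v6=T, v1=F: forces v2=T; v3, v4, v5 free → 2^3 = 8.
  v6=F, v1=T: remaining (v2,v3,v4,v5) ∈ {(F,F,T,F); (F,F,T,T); (F,T,T,F); (T,T,T,F)} — 4.
  v6=F, v1=F: remaining (v2,v3,v4,v5) ∈ {(T,T,F,F); (T,T,T,F)} — 2.
Total: 16 + 8 + 4 + 2 = 30.

30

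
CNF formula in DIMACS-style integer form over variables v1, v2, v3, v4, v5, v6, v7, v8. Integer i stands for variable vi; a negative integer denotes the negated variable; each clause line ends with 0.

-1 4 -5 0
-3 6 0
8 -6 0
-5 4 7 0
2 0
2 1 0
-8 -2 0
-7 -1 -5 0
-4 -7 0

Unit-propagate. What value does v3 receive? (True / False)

False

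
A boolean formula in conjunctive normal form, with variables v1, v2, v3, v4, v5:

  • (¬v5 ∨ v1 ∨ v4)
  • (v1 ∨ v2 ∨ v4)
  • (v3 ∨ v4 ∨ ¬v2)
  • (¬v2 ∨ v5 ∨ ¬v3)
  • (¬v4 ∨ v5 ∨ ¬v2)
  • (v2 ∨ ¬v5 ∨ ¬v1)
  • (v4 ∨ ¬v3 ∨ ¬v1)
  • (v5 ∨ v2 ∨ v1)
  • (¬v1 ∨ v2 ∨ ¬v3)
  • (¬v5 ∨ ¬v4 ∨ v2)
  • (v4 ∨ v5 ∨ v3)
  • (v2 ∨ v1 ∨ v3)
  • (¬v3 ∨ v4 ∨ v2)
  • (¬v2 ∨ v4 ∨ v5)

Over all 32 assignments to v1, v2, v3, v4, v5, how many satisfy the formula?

5

Satisfying assignments:
  v1=0 v2=1 v3=0 v4=1 v5=1
  v1=0 v2=1 v3=1 v4=1 v5=1
  v1=1 v2=0 v3=0 v4=1 v5=0
  v1=1 v2=1 v3=0 v4=1 v5=1
  v1=1 v2=1 v3=1 v4=1 v5=1
That's 5 in total.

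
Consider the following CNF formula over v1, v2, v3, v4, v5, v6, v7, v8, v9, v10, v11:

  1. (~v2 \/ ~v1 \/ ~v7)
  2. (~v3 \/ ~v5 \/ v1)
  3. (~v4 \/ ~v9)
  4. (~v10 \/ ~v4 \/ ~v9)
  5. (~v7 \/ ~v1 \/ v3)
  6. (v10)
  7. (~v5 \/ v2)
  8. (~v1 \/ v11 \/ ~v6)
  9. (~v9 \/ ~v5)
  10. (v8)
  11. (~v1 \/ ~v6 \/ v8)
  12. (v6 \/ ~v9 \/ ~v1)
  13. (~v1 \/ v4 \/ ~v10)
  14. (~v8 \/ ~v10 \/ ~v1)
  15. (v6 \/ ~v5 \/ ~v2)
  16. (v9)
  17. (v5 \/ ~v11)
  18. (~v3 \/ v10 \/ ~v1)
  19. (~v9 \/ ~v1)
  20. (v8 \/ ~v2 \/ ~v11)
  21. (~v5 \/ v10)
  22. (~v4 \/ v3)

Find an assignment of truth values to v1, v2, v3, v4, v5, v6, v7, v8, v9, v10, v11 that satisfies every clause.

v1 = False  v2 = True  v3 = False  v4 = False  v5 = False  v6 = True  v7 = False  v8 = True  v9 = True  v10 = True  v11 = False

Unit propagation: (v10) forces v10 = True.
(v8) is a unit clause, so v8 = True.
Unit propagation: (~v1) forces v1 = False.
(v9) is a unit clause, so v9 = True.
The clause (~v4) is unit: v4 must be False.
Unit propagation: (~v5) forces v5 = False.
The clause (~v11) is unit: v11 must be False.
v2, v3, v6, v7 are now unconstrained; take v2 = True, v3 = False, v6 = True, v7 = False.
Every clause has at least one true literal under this assignment.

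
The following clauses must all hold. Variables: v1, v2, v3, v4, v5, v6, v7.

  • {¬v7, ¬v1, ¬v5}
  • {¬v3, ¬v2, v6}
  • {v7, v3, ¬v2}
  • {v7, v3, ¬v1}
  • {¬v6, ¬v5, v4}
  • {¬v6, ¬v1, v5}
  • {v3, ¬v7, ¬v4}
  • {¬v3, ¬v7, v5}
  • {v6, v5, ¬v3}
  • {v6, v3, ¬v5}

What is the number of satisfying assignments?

27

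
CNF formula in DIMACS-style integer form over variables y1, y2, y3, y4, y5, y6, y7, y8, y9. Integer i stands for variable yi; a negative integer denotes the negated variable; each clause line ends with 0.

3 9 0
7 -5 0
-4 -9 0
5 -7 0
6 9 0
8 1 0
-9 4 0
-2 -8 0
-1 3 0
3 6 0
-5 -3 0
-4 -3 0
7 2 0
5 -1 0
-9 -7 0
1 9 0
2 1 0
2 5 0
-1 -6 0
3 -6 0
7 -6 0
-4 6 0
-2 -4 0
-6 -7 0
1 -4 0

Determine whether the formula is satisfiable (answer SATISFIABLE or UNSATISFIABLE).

UNSATISFIABLE

y1 = True:
  propagation gives y3=True, y5=False; an empty clause results — contradiction.
y1 = False:
  propagation gives y8=True, y2=False; an empty clause results — contradiction.
Every branch closes, so no satisfying assignment exists.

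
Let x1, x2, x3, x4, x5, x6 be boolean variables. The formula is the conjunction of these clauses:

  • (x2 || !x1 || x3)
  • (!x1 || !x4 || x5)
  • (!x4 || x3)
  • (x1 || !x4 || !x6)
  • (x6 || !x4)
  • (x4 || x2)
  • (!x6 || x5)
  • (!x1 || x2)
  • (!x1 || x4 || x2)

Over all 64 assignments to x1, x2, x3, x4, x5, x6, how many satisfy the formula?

13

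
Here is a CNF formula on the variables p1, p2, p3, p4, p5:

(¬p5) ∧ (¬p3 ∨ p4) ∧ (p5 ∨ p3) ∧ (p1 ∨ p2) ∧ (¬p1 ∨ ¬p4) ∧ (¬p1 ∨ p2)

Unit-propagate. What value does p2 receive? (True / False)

True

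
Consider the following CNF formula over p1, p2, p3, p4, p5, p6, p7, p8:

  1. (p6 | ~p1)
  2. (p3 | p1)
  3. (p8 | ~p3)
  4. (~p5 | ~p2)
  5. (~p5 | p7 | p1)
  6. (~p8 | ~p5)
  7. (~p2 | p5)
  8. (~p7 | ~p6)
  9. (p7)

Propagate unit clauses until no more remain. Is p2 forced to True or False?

False

(p7) is a unit clause: p7 = True.
From (~p6 | ~p7) and p7 = True: p6 = False.
From (~p1 | p6) and p6 = False: p1 = False.
In (p3 | p1), p1 is now false; p3 must hold, so p3 = True.
In (p8 | ~p3), ~p3 is now false; p8 must hold, so p8 = True.
(~p8 | ~p5): since p8 = True, the clause reduces to (~p5). p5 = False.
(~p2 | p5) with p5 = False leaves only ~p2, so p2 = False.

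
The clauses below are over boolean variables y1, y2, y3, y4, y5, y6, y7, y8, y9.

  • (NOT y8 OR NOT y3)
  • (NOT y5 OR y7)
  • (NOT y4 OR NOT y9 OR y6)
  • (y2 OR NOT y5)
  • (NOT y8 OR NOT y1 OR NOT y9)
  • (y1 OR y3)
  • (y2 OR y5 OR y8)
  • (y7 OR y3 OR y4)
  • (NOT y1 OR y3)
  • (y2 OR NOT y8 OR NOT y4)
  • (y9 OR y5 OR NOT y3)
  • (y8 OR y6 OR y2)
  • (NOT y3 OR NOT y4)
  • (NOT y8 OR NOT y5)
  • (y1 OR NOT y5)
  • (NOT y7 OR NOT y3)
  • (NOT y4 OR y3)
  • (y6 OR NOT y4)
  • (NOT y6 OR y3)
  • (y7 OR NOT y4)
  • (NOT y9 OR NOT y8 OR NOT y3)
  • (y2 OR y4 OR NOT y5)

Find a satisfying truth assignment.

y1 = False  y2 = True  y3 = True  y4 = False  y5 = False  y6 = False  y7 = False  y8 = False  y9 = True

y2 occurs only positively in the remaining clauses — set y2 = True.
Set y1 = False and propagate.
  then y3 is forced to True.
  then y8 is forced to False.
  then y4 is forced to False.
  then y5 is forced to False.
  then y9 is forced to True.
  then y7 is forced to False.
y6 is now unconstrained; take y6 = False.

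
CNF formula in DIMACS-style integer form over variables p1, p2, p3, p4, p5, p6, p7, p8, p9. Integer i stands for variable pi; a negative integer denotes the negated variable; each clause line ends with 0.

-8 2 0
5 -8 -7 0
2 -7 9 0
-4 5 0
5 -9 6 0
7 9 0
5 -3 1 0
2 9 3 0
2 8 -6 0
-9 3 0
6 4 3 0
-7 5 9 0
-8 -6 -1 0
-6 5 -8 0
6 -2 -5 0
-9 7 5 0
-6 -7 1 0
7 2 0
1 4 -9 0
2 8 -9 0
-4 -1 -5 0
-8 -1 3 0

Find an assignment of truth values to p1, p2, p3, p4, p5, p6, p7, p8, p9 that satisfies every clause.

p1=True  p2=True  p3=True  p4=False  p5=False  p6=True  p7=True  p8=False  p9=True

Try p1 = True.
Branch on p2: take p2 = True.
The remaining clauses are satisfied by p3 = True, p4 = False, p5 = False, p6 = True, p7 = True, p8 = False, p9 = True.
Every clause has at least one true literal under this assignment.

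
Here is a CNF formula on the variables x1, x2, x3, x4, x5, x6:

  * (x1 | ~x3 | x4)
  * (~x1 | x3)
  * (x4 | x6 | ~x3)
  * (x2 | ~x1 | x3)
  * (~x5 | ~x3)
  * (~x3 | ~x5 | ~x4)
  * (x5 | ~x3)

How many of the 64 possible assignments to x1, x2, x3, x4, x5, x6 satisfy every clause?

16

Case analysis on x3 and x1:
  x3=T, x1=T: a clause becomes empty — 0.
  x3=T, x1=F: a clause becomes empty — 0.
  x3=F, x1=T: a clause becomes empty — 0.
  x3=F, x1=F: x2, x4, x5, x6 free → 2^4 = 16.
Total: 0 + 0 + 0 + 16 = 16.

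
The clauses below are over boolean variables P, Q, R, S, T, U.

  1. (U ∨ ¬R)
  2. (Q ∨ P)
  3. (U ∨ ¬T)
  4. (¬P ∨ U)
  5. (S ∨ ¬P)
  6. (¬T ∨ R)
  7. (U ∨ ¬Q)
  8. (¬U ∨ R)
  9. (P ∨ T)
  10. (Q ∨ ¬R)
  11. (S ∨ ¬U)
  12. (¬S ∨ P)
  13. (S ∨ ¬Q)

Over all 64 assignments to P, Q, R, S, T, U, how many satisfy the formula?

2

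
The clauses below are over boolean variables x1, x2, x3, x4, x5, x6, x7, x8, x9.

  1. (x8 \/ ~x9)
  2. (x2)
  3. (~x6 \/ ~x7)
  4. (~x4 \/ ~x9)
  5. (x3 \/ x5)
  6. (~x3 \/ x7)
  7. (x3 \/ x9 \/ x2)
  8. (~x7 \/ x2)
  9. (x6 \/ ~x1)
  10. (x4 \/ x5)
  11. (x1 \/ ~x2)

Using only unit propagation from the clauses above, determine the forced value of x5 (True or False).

(x2) stands alone — x2 = True.
From (~x2 \/ x1) and x2 = True: x1 = True.
(~x1 \/ x6) with x1 = True leaves only x6, so x6 = True.
(~x7 \/ ~x6): since x6 = True, the clause reduces to (~x7). x7 = False.
(~x3 \/ x7) with x7 = False leaves only ~x3, so x3 = False.
From (x5 \/ x3) and x3 = False: x5 = True.

True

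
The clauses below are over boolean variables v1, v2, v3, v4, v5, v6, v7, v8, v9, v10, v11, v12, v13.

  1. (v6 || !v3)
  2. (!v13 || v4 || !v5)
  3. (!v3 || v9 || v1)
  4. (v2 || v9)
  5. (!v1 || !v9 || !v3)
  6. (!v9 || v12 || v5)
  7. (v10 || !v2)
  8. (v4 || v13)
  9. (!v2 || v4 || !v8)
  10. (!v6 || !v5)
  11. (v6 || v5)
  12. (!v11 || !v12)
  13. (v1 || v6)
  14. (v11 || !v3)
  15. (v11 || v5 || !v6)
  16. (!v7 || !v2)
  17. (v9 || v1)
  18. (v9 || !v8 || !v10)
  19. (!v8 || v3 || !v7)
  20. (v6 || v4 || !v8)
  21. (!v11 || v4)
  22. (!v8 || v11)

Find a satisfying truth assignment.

v1=True, v2=True, v3=False, v4=True, v5=True, v6=False, v7=False, v8=False, v9=True, v10=True, v11=False, v12=True, v13=False

Check each clause:
  1. (!v3 || v6) — !v3 is true.
  2. (v4 || !v5 || !v13) — !v13 is true.
  3. (v1 || v9 || !v3) — v9 is true.
  4. (v9 || v2) — v9 is true.
  5. (!v3 || !v1 || !v9) — !v3 is true.
  6. (v12 || !v9 || v5) — v12 is true.
  7. (v10 || !v2) — v10 is true.
  8. (v4 || v13) — v4 is true.
  9. (!v2 || !v8 || v4) — !v8 is true.
  10. (!v5 || !v6) — !v6 is true.
  11. (v5 || v6) — v5 is true.
  12. (!v12 || !v11) — !v11 is true.
  13. (v1 || v6) — v1 is true.
  14. (!v3 || v11) — !v3 is true.
  15. (v11 || v5 || !v6) — !v6 is true.
  16. (!v7 || !v2) — !v7 is true.
  17. (v9 || v1) — v1 is true.
  18. (!v8 || v9 || !v10) — !v8 is true.
  19. (v3 || !v8 || !v7) — !v8 is true.
  20. (v6 || !v8 || v4) — !v8 is true.
  21. (v4 || !v11) — v4 is true.
  22. (v11 || !v8) — !v8 is true.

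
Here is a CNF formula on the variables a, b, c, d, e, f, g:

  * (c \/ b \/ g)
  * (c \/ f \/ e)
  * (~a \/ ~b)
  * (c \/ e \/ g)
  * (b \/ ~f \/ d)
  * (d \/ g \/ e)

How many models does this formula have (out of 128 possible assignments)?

54

Split on b, then c.
  b=T, c=T: f free; 7 ways for (a,d,e,g) × 2^1 = 14.
  b=T, c=F: d free; 5 ways for (a,e,f,g) × 2^1 = 10.
  b=F, c=T: a free; 11 ways for (d,e,f,g) × 2^1 = 22.
  b=F, c=F: a free; 4 ways for (d,e,f,g) × 2^1 = 8.
Total: 14 + 10 + 22 + 8 = 54.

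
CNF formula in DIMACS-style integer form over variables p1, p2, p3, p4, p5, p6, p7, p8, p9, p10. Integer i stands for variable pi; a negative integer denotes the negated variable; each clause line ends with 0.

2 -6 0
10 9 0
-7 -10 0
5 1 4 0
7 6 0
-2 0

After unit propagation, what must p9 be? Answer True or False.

(¬p2) is a unit clause: p2 = False.
(¬p6 ∨ p2): since p2 = False, the clause reduces to (¬p6). p6 = False.
(p6 ∨ p7): since p6 = False, the clause reduces to (p7). p7 = True.
From (¬p10 ∨ ¬p7) and p7 = True: p10 = False.
(p10 ∨ p9): since p10 = False, the clause reduces to (p9). p9 = True.

True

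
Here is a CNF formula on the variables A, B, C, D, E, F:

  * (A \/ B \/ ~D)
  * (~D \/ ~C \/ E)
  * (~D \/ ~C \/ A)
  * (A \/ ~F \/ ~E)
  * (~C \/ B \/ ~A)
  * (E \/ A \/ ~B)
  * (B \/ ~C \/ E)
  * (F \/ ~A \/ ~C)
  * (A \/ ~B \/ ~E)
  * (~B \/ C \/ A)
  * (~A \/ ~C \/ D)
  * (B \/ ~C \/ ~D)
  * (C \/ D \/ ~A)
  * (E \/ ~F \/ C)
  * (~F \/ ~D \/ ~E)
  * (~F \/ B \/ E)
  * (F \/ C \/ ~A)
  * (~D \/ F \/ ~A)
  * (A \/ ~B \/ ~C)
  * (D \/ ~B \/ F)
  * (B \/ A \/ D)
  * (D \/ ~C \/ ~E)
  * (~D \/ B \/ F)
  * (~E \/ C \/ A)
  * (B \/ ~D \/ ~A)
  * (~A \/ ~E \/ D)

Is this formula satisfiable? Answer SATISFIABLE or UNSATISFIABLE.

A = True:
  D = True:
    propagation gives F=True, E=False, C=False; an empty clause results — contradiction.
  D = False:
    propagation gives C=False; an empty clause results — contradiction.
A = False:
  B = True:
    propagation gives E=True; an empty clause results — contradiction.
  B = False:
    propagation gives D=False; an empty clause results — contradiction.
Every branch closes, so no satisfying assignment exists.

UNSATISFIABLE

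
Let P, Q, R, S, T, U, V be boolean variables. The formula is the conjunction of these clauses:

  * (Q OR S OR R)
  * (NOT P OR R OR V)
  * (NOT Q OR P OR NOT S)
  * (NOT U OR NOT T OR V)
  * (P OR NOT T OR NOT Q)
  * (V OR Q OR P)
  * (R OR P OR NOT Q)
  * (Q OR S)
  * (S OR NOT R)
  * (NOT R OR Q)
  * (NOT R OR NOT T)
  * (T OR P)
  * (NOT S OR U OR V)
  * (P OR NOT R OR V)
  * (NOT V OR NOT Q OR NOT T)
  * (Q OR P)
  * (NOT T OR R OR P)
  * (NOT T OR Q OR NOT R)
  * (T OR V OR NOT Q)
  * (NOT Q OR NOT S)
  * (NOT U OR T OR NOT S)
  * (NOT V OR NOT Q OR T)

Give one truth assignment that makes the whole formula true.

Set P = True and propagate.
For the remaining variables, Q = False, R = False, S = True, T = True, U = False, V = True works.

P=T  Q=F  R=F  S=T  T=T  U=F  V=T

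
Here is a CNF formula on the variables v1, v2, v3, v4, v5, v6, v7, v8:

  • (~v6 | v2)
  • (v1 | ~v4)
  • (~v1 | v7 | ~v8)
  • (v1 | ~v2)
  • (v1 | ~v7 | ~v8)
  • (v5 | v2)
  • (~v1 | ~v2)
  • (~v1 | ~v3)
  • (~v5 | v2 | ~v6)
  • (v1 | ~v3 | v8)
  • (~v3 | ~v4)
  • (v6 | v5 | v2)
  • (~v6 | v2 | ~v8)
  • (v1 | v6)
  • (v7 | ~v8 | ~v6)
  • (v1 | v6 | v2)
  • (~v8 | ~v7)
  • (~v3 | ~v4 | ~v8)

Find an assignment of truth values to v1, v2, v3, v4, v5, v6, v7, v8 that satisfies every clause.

v1=T, v2=F, v3=F, v4=F, v5=T, v6=F, v7=F, v8=F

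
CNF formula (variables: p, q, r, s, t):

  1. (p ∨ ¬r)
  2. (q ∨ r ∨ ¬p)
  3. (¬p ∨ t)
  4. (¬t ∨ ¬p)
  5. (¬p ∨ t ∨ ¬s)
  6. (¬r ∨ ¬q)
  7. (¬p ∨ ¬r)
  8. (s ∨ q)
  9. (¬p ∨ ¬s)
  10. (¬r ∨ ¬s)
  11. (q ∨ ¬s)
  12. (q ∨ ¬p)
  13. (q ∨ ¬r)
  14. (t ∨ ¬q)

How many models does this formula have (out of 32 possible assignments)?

2

The models are:
  p=0 q=1 r=0 s=0 t=1
  p=0 q=1 r=0 s=1 t=1
That's 2 in total.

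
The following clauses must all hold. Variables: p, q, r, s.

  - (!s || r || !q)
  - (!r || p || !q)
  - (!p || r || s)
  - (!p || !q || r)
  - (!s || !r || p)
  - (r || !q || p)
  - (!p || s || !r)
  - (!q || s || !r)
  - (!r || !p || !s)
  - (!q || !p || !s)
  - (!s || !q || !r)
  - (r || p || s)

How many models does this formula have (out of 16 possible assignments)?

3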